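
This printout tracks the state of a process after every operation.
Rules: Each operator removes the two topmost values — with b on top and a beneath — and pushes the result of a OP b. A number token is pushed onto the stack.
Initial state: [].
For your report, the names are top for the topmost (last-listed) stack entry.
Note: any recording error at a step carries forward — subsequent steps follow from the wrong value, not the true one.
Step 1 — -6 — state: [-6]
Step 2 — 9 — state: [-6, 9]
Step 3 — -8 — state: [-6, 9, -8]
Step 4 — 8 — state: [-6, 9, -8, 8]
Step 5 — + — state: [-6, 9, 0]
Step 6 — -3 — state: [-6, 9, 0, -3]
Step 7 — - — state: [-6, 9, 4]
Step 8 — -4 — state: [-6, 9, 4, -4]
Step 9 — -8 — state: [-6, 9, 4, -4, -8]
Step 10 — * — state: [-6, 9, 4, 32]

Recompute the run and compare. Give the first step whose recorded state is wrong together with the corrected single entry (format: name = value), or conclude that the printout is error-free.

step 7, top = 3

Step 1: push -6: top = -6 — checks out.
Step 2: push 9: top = 9 — in agreement.
Step 3: push -8: top = -8 — no discrepancy.
Step 4: push 8: top = 8 — exactly as logged.
Step 5: -8 + 8 = 0 — consistent with the printout.
Step 6: push -3: top = -3 — in agreement.
Step 7: 0 - -3 = 3 — first mismatch against the printout.
Step 7 is the first one off; corrected, top = 3.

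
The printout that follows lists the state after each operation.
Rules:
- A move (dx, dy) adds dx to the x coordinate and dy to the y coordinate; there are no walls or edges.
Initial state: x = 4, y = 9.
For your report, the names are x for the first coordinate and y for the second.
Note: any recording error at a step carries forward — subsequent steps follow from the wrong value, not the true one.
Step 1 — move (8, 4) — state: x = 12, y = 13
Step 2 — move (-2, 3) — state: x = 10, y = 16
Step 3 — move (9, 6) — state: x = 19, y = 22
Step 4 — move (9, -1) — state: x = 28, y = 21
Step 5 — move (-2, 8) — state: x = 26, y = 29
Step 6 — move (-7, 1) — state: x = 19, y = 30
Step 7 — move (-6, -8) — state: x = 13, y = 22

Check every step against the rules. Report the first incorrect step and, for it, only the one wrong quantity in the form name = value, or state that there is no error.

1. x = 4 + (8) = 12, y = 9 + (4) = 13 (exactly as logged)
2. x = 12 + (-2) = 10, y = 13 + (3) = 16 (agrees with the printout)
3. x = 10 + (9) = 19, y = 16 + (6) = 22 (exactly as logged)
4. x = 19 + (9) = 28, y = 22 + (-1) = 21 (checks out)
5. x = 28 + (-2) = 26, y = 21 + (8) = 29 (verified)
6. x = 26 + (-7) = 19, y = 29 + (1) = 30 (in agreement)
7. x = 19 + (-6) = 13, y = 30 + (-8) = 22 (same as recorded)
The recomputation confirms every line.

no error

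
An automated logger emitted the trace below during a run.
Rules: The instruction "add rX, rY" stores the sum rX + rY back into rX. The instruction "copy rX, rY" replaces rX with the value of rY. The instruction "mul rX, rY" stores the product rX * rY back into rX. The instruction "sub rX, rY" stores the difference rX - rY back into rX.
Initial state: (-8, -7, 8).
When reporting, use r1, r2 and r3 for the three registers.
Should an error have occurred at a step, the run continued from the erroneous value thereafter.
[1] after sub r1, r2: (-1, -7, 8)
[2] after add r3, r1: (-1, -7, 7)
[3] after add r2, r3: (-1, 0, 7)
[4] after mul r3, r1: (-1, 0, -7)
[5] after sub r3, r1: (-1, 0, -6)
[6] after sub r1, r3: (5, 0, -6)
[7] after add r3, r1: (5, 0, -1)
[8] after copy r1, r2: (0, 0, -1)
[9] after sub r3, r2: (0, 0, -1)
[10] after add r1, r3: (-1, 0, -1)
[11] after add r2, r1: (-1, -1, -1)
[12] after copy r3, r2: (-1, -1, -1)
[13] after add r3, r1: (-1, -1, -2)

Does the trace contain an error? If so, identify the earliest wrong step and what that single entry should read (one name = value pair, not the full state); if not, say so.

no error

Recomputing the run from the initial state:
step 1: r1 = -1, r2 = -7, r3 = 8
step 2: r1 = -1, r2 = -7, r3 = 7
step 3: r1 = -1, r2 = 0, r3 = 7
step 4: r1 = -1, r2 = 0, r3 = -7
step 5: r1 = -1, r2 = 0, r3 = -6
step 6: r1 = 5, r2 = 0, r3 = -6
step 7: r1 = 5, r2 = 0, r3 = -1
step 8: r1 = 0, r2 = 0, r3 = -1
step 9: r1 = 0, r2 = 0, r3 = -1
step 10: r1 = -1, r2 = 0, r3 = -1
step 11: r1 = -1, r2 = -1, r3 = -1
step 12: r1 = -1, r2 = -1, r3 = -1
step 13: r1 = -1, r2 = -1, r3 = -2
This matches the trace at every step.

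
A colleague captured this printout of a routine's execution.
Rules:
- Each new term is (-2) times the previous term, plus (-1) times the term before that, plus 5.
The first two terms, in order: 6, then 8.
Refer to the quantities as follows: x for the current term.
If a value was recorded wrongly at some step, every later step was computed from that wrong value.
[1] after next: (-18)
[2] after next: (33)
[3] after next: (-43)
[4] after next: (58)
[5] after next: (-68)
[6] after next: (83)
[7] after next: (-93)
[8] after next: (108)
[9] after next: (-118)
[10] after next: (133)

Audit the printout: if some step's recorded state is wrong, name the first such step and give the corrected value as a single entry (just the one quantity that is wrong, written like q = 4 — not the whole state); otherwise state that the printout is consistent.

step 1, x = -17

Step 1: x = -2*(8) + (-1)*(6) + (5) = -17 — the printout has a different value.
The earliest wrong entry is at step 1: it should read x = -17.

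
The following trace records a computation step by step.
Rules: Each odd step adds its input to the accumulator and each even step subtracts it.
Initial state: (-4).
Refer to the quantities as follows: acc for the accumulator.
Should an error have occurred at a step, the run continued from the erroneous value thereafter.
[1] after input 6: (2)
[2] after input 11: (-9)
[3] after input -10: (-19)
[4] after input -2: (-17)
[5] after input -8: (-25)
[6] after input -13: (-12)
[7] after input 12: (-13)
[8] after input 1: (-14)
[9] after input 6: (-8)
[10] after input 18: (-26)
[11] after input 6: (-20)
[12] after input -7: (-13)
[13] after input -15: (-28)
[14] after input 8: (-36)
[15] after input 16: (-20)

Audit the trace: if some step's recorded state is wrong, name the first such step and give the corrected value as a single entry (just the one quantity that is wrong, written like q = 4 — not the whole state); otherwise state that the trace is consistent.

step 1: acc = -4 + 6 = 2 -> agrees with the trace
step 2: acc = 2 - 11 = -9 -> matches
step 3: acc = -9 + -10 = -19 -> checks out
step 4: acc = -19 - -2 = -17 -> in agreement
step 5: acc = -17 + -8 = -25 -> verified
step 6: acc = -25 - -13 = -12 -> same as recorded
step 7: acc = -12 + 12 = 0 -> this is not what the trace shows
The earliest wrong entry is at step 7: it should read acc = 0.

step 7, acc = 0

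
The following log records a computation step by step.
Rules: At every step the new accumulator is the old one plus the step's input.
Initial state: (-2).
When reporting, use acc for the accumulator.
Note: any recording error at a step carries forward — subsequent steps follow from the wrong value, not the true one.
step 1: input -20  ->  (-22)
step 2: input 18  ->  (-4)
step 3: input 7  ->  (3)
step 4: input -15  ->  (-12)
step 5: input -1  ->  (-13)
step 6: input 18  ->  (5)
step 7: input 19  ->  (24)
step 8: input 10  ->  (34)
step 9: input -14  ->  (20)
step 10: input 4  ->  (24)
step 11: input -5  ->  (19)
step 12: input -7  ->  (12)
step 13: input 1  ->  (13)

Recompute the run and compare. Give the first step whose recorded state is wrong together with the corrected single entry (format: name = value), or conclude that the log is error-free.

1. acc = -2 + -20 = -22 (agrees with the log)
2. acc = -22 + 18 = -4 (same as recorded)
3. acc = -4 + 7 = 3 (verified)
4. acc = 3 + -15 = -12 (checks out)
5. acc = -12 + -1 = -13 (exactly as logged)
6. acc = -13 + 18 = 5 (no discrepancy)
7. acc = 5 + 19 = 24 (consistent with the log)
8. acc = 24 + 10 = 34 (confirmed correct)
9. acc = 34 + -14 = 20 (no discrepancy)
10. acc = 20 + 4 = 24 (exactly as logged)
11. acc = 24 + -5 = 19 (same as recorded)
12. acc = 19 + -7 = 12 (agrees with the log)
13. acc = 12 + 1 = 13 (consistent with the log)
The recomputation confirms every line.

no error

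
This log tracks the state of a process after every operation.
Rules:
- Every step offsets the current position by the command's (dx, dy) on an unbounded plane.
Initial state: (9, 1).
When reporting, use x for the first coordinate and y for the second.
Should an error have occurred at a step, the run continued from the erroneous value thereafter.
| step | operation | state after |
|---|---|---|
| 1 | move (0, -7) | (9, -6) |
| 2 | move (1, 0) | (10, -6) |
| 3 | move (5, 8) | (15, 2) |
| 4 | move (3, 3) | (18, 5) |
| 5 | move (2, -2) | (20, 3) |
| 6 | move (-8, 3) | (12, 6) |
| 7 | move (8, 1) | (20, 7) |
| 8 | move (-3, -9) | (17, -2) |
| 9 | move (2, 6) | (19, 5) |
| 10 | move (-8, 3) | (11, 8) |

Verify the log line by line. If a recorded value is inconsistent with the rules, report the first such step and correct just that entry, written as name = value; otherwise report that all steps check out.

step 9, y = 4

Step 1: x = 9 + (0) = 9, y = 1 + (-7) = -6 — in agreement.
Step 2: x = 9 + (1) = 10, y = -6 + (0) = -6 — exactly as logged.
Step 3: x = 10 + (5) = 15, y = -6 + (8) = 2 — no discrepancy.
Step 4: x = 15 + (3) = 18, y = 2 + (3) = 5 — same as recorded.
Step 5: x = 18 + (2) = 20, y = 5 + (-2) = 3 — same as recorded.
Step 6: x = 20 + (-8) = 12, y = 3 + (3) = 6 — verified.
Step 7: x = 12 + (8) = 20, y = 6 + (1) = 7 — matches.
Step 8: x = 20 + (-3) = 17, y = 7 + (-9) = -2 — verified.
Step 9: x = 17 + (2) = 19, y = -2 + (6) = 4 — this is not what the log shows.
So the first discrepancy is step 9, where the right value is y = 4.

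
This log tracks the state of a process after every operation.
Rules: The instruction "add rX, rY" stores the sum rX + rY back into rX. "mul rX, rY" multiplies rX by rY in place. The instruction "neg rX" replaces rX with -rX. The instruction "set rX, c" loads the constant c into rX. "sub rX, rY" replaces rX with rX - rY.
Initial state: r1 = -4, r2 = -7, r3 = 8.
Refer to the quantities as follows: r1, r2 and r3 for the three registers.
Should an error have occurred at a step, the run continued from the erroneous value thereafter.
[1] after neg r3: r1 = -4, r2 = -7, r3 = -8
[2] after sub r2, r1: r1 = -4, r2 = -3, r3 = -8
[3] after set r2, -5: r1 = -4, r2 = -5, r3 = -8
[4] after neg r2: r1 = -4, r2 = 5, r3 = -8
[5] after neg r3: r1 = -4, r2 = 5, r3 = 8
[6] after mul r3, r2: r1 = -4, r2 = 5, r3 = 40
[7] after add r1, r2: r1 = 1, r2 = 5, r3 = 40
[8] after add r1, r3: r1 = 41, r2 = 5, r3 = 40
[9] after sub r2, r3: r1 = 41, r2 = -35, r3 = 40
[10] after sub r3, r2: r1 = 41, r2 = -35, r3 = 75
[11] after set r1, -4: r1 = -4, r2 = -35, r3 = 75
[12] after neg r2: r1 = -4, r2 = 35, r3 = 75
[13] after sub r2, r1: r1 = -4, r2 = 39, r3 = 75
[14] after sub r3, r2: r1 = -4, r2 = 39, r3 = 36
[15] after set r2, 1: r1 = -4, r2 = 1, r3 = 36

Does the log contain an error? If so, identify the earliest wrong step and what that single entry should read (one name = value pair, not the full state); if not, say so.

no error

1. r3 = -(8) = -8 (in agreement)
2. r2 = -7 - -4 = -3 (no discrepancy)
3. r2 = -5 (confirmed correct)
4. r2 = -(-5) = 5 (consistent with the log)
5. r3 = -(-8) = 8 (confirmed correct)
6. r3 = 8 * 5 = 40 (confirmed correct)
7. r1 = -4 + 5 = 1 (same as recorded)
8. r1 = 1 + 40 = 41 (consistent with the log)
9. r2 = 5 - 40 = -35 (in agreement)
10. r3 = 40 - -35 = 75 (same as recorded)
11. r1 = -4 (checks out)
12. r2 = -(-35) = 35 (verified)
13. r2 = 35 - -4 = 39 (no discrepancy)
14. r3 = 75 - 39 = 36 (exactly as logged)
15. r2 = 1 (verified)
All steps check out; nothing to correct.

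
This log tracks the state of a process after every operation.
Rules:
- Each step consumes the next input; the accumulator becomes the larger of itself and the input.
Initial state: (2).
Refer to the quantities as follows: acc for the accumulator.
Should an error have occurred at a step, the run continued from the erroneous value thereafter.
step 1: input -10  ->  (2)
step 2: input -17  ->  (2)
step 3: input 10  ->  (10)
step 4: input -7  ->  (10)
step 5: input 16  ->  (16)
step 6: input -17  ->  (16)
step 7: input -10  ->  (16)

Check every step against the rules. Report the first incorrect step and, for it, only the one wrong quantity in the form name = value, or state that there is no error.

no error

Recomputing the run from the initial state:
step 1: acc = 2
step 2: acc = 2
step 3: acc = 10
step 4: acc = 10
step 5: acc = 16
step 6: acc = 16
step 7: acc = 16
This matches the log at every step.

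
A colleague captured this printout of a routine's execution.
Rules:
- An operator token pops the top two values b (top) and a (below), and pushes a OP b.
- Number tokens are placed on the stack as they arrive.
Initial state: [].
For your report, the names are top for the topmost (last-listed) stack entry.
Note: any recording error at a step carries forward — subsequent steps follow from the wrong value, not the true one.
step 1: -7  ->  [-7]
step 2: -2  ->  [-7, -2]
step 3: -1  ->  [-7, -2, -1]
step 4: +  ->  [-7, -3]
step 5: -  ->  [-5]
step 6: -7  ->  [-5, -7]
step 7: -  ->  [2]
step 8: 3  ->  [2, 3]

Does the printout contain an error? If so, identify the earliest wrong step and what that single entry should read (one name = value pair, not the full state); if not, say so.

Step 1: push -7: top = -7 — checks out.
Step 2: push -2: top = -2 — agrees with the printout.
Step 3: push -1: top = -1 — agrees with the printout.
Step 4: -2 + -1 = -3 — exactly as logged.
Step 5: -7 - -3 = -4 — the printout disagrees here.
That makes step 5 the first incorrect line — top = -4 is what it should show.

step 5, top = -4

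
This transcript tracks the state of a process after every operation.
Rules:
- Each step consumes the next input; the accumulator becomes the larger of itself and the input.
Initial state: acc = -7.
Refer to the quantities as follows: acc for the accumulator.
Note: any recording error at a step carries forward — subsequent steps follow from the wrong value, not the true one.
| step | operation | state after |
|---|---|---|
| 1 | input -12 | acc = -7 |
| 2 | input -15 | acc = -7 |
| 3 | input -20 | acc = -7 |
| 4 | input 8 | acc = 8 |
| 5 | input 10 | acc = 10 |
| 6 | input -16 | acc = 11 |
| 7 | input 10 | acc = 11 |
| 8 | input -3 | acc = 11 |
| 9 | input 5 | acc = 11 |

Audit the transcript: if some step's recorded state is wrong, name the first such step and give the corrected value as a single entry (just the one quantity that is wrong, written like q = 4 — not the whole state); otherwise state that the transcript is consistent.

1. acc = max(-7, -12) = -7 (exactly as logged)
2. acc = max(-7, -15) = -7 (matches)
3. acc = max(-7, -20) = -7 (matches)
4. acc = max(-7, 8) = 8 (checks out)
5. acc = max(8, 10) = 10 (consistent with the transcript)
6. acc = max(10, -16) = 10 (first mismatch against the transcript)
Conclusion: step 6 carries the first error; the entry should be acc = 10.

step 6, acc = 10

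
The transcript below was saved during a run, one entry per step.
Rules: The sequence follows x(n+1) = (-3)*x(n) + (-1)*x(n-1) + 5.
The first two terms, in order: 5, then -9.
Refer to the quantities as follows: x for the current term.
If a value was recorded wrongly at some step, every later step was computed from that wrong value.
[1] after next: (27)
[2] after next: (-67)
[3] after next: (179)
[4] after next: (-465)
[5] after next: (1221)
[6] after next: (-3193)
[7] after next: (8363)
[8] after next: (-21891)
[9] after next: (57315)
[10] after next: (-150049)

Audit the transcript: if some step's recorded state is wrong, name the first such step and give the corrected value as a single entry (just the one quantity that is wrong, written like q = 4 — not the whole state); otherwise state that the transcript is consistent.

no error

1. x = -3*(-9) + (-1)*(5) + (5) = 27 (confirmed correct)
2. x = -3*(27) + (-1)*(-9) + (5) = -67 (in agreement)
3. x = -3*(-67) + (-1)*(27) + (5) = 179 (verified)
4. x = -3*(179) + (-1)*(-67) + (5) = -465 (consistent with the transcript)
5. x = -3*(-465) + (-1)*(179) + (5) = 1221 (consistent with the transcript)
6. x = -3*(1221) + (-1)*(-465) + (5) = -3193 (agrees with the transcript)
7. x = -3*(-3193) + (-1)*(1221) + (5) = 8363 (confirmed correct)
8. x = -3*(8363) + (-1)*(-3193) + (5) = -21891 (checks out)
9. x = -3*(-21891) + (-1)*(8363) + (5) = 57315 (no discrepancy)
10. x = -3*(57315) + (-1)*(-21891) + (5) = -150049 (same as recorded)
No step deviates from the rules.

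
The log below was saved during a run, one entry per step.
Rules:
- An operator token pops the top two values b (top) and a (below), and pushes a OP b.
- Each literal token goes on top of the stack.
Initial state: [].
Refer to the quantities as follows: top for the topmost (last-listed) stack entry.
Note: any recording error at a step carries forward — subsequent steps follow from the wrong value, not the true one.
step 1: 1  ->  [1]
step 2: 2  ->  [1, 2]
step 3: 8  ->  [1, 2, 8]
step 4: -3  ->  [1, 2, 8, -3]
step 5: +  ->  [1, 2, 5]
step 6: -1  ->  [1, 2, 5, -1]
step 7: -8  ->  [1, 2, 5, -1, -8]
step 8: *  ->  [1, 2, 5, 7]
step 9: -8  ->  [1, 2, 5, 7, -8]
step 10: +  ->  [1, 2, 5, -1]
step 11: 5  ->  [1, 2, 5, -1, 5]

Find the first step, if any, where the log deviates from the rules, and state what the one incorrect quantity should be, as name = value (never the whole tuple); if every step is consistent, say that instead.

Recomputing the run from the initial state:
step 1: [1]
step 2: [1, 2]
step 3: [1, 2, 8]
step 4: [1, 2, 8, -3]
step 5: [1, 2, 5]
step 6: [1, 2, 5, -1]
step 7: [1, 2, 5, -1, -8]
step 8: [1, 2, 5, 8]
step 9: [1, 2, 5, 8, -8]
step 10: [1, 2, 5, 0]
step 11: [1, 2, 5, 0, 5]
The first disagreement with the log is at step 8, where the value should be top = 8.

step 8, top = 8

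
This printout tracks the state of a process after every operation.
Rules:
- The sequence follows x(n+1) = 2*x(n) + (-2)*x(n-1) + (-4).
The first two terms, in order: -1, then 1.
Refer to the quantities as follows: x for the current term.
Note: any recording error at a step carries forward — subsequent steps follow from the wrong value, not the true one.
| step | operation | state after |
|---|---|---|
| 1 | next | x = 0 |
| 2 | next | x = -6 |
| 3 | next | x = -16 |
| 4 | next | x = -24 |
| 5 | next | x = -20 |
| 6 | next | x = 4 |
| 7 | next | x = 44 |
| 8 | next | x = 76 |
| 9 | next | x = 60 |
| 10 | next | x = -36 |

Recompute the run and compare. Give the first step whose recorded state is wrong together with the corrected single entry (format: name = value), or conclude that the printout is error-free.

no error

Recomputing the run from the initial state:
step 1: x = 0
step 2: x = -6
step 3: x = -16
step 4: x = -24
step 5: x = -20
step 6: x = 4
step 7: x = 44
step 8: x = 76
step 9: x = 60
step 10: x = -36
This matches the printout at every step.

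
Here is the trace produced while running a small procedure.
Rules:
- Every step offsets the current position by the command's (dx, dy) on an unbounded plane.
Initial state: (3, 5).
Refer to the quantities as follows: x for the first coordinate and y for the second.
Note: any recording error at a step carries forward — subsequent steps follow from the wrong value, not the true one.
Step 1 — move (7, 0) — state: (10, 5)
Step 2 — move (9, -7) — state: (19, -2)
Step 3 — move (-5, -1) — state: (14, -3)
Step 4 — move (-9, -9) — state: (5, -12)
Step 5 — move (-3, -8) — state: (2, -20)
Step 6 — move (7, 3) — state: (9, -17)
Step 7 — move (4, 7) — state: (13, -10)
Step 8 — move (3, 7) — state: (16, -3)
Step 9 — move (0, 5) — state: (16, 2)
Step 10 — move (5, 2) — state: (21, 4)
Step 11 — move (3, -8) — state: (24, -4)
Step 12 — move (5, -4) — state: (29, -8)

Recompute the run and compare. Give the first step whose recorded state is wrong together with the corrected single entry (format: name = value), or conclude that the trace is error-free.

no error

Step 1: x = 3 + (7) = 10, y = 5 + (0) = 5 — in agreement.
Step 2: x = 10 + (9) = 19, y = 5 + (-7) = -2 — no discrepancy.
Step 3: x = 19 + (-5) = 14, y = -2 + (-1) = -3 — no discrepancy.
Step 4: x = 14 + (-9) = 5, y = -3 + (-9) = -12 — matches.
Step 5: x = 5 + (-3) = 2, y = -12 + (-8) = -20 — no discrepancy.
Step 6: x = 2 + (7) = 9, y = -20 + (3) = -17 — consistent with the trace.
Step 7: x = 9 + (4) = 13, y = -17 + (7) = -10 — no discrepancy.
Step 8: x = 13 + (3) = 16, y = -10 + (7) = -3 — no discrepancy.
Step 9: x = 16 + (0) = 16, y = -3 + (5) = 2 — no discrepancy.
Step 10: x = 16 + (5) = 21, y = 2 + (2) = 4 — verified.
Step 11: x = 21 + (3) = 24, y = 4 + (-8) = -4 — consistent with the trace.
Step 12: x = 24 + (5) = 29, y = -4 + (-4) = -8 — confirmed correct.
The recomputation confirms every line.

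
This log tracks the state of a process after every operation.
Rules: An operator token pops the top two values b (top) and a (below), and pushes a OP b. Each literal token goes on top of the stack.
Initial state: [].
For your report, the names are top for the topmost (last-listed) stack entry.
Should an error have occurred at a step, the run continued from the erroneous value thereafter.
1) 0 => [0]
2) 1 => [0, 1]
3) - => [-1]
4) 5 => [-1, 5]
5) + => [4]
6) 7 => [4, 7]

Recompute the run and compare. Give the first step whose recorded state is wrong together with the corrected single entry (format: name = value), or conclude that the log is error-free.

no error

Step 1: push 0: top = 0 — consistent with the log.
Step 2: push 1: top = 1 — agrees with the log.
Step 3: 0 - 1 = -1 — same as recorded.
Step 4: push 5: top = 5 — checks out.
Step 5: -1 + 5 = 4 — checks out.
Step 6: push 7: top = 7 — exactly as logged.
All steps check out; nothing to correct.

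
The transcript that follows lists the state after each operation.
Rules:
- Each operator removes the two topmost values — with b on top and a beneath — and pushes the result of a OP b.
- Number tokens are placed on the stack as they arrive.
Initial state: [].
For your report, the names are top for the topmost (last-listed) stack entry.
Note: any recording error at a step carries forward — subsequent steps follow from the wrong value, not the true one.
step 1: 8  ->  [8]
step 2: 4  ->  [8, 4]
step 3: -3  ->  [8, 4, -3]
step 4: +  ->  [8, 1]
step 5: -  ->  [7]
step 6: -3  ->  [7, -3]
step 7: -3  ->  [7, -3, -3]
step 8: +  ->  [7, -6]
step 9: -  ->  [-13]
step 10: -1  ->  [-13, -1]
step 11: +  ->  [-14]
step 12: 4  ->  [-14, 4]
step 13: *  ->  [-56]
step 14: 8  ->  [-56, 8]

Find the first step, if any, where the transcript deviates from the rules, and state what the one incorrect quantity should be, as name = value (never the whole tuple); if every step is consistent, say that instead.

step 1: push 8: top = 8 -> consistent with the transcript
step 2: push 4: top = 4 -> confirmed correct
step 3: push -3: top = -3 -> same as recorded
step 4: 4 + -3 = 1 -> in agreement
step 5: 8 - 1 = 7 -> consistent with the transcript
step 6: push -3: top = -3 -> exactly as logged
step 7: push -3: top = -3 -> same as recorded
step 8: -3 + -3 = -6 -> in agreement
step 9: 7 - -6 = 13 -> the transcript disagrees here
First deviation found at step 9; the corrected entry is top = 13.

step 9, top = 13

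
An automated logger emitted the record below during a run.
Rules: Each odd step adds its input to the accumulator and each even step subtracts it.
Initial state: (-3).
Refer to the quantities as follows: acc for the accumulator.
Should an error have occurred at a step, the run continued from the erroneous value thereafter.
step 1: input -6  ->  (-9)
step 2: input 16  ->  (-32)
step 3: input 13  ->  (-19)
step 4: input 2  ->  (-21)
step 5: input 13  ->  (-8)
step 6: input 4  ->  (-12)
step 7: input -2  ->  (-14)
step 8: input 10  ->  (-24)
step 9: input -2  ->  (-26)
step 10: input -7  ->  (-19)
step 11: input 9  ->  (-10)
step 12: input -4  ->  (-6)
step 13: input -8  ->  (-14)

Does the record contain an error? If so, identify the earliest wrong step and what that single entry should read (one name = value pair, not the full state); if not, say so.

step 2, acc = -25

1. acc = -3 + -6 = -9 (matches)
2. acc = -9 - 16 = -25 (a discrepancy with the record)
First incorrect step: 2; the correct value is acc = -25.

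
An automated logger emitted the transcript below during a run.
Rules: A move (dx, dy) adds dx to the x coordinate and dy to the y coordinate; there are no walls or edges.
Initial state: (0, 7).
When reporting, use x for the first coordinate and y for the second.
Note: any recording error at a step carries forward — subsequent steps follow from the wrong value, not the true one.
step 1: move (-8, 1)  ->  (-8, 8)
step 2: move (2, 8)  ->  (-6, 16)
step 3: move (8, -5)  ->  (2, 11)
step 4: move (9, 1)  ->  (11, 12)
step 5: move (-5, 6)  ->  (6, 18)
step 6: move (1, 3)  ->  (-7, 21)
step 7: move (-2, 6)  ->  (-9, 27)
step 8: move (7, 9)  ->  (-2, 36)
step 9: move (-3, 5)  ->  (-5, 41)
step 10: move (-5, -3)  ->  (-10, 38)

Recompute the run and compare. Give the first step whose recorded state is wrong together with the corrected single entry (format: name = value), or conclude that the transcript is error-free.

step 1: x = 0 + (-8) = -8, y = 7 + (1) = 8 -> in agreement
step 2: x = -8 + (2) = -6, y = 8 + (8) = 16 -> consistent with the transcript
step 3: x = -6 + (8) = 2, y = 16 + (-5) = 11 -> in agreement
step 4: x = 2 + (9) = 11, y = 11 + (1) = 12 -> checks out
step 5: x = 11 + (-5) = 6, y = 12 + (6) = 18 -> exactly as logged
step 6: x = 6 + (1) = 7, y = 18 + (3) = 21 -> the entry is off here
First deviation found at step 6; the corrected entry is x = 7.

step 6, x = 7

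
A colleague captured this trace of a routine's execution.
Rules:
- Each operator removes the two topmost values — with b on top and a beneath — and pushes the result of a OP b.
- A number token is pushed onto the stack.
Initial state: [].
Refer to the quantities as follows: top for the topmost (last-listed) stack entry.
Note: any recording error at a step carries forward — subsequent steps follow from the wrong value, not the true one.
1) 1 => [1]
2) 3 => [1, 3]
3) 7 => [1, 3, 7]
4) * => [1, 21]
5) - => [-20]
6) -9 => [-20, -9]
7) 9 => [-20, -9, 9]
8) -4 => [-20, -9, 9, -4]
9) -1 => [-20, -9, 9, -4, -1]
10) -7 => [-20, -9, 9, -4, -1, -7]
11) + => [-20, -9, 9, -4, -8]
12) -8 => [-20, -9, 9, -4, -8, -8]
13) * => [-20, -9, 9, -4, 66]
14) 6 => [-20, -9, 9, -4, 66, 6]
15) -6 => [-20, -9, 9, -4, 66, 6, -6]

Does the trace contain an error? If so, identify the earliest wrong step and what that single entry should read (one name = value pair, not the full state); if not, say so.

step 13, top = 64

Recomputing the run from the initial state:
step 1: [1]
step 2: [1, 3]
step 3: [1, 3, 7]
step 4: [1, 21]
step 5: [-20]
step 6: [-20, -9]
step 7: [-20, -9, 9]
step 8: [-20, -9, 9, -4]
step 9: [-20, -9, 9, -4, -1]
step 10: [-20, -9, 9, -4, -1, -7]
step 11: [-20, -9, 9, -4, -8]
step 12: [-20, -9, 9, -4, -8, -8]
step 13: [-20, -9, 9, -4, 64]
step 14: [-20, -9, 9, -4, 64, 6]
step 15: [-20, -9, 9, -4, 64, 6, -6]
The first disagreement with the trace is at step 13, where the value should be top = 64.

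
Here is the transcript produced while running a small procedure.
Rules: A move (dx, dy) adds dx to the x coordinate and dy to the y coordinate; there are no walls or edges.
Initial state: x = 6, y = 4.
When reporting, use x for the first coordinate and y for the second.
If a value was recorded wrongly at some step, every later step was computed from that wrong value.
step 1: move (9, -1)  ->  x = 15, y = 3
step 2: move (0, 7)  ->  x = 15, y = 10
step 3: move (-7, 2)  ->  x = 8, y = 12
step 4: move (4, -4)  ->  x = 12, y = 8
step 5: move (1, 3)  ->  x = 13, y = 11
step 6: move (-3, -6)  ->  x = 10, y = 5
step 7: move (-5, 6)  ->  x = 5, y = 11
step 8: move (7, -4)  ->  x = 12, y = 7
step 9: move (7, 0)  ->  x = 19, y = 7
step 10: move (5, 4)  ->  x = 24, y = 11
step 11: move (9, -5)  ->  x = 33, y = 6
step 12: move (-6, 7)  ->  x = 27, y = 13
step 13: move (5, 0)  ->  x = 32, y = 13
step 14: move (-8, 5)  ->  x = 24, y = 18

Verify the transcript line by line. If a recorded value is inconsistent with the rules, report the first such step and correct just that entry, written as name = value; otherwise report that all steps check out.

no error

Recomputing the run from the initial state:
step 1: x = 15, y = 3
step 2: x = 15, y = 10
step 3: x = 8, y = 12
step 4: x = 12, y = 8
step 5: x = 13, y = 11
step 6: x = 10, y = 5
step 7: x = 5, y = 11
step 8: x = 12, y = 7
step 9: x = 19, y = 7
step 10: x = 24, y = 11
step 11: x = 33, y = 6
step 12: x = 27, y = 13
step 13: x = 32, y = 13
step 14: x = 24, y = 18
This matches the transcript at every step.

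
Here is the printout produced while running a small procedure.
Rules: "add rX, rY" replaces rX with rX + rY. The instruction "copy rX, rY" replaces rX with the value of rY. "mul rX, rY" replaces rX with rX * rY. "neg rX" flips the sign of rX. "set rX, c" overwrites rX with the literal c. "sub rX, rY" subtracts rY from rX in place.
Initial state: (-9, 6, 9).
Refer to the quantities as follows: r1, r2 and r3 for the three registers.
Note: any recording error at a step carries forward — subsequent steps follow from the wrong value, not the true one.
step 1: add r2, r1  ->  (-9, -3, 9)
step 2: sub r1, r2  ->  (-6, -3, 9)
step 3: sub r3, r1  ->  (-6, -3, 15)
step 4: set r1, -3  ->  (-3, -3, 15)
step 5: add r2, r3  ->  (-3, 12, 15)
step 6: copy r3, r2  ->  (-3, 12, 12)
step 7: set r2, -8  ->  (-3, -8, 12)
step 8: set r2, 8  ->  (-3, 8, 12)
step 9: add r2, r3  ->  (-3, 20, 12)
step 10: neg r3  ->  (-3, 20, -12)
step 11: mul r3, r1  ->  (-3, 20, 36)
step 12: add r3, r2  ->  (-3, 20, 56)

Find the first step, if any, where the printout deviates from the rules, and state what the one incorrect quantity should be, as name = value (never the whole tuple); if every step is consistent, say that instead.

Step 1: r2 = 6 + -9 = -3 — in agreement.
Step 2: r1 = -9 - -3 = -6 — confirmed correct.
Step 3: r3 = 9 - -6 = 15 — in agreement.
Step 4: r1 = -3 — in agreement.
Step 5: r2 = -3 + 15 = 12 — confirmed correct.
Step 6: r3 = 12 — in agreement.
Step 7: r2 = -8 — confirmed correct.
Step 8: r2 = 8 — verified.
Step 9: r2 = 8 + 12 = 20 — confirmed correct.
Step 10: r3 = -(12) = -12 — no discrepancy.
Step 11: r3 = -12 * -3 = 36 — consistent with the printout.
Step 12: r3 = 36 + 20 = 56 — consistent with the printout.
Every step is consistent.

no error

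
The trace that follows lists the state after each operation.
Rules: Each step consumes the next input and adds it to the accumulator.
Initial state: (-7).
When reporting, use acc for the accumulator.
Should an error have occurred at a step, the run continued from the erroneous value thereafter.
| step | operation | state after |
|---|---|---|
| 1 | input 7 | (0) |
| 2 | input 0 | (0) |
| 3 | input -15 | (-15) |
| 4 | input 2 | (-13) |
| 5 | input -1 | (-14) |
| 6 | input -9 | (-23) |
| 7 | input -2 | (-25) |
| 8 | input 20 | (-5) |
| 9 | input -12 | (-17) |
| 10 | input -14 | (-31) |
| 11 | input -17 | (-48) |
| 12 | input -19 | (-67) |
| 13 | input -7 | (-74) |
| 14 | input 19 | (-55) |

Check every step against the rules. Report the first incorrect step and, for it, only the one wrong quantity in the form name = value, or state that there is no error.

step 1: acc = -7 + 7 = 0 -> in agreement
step 2: acc = 0 + 0 = 0 -> exactly as logged
step 3: acc = 0 + -15 = -15 -> verified
step 4: acc = -15 + 2 = -13 -> consistent with the trace
step 5: acc = -13 + -1 = -14 -> same as recorded
step 6: acc = -14 + -9 = -23 -> consistent with the trace
step 7: acc = -23 + -2 = -25 -> consistent with the trace
step 8: acc = -25 + 20 = -5 -> verified
step 9: acc = -5 + -12 = -17 -> matches
step 10: acc = -17 + -14 = -31 -> verified
step 11: acc = -31 + -17 = -48 -> matches
step 12: acc = -48 + -19 = -67 -> same as recorded
step 13: acc = -67 + -7 = -74 -> exactly as logged
step 14: acc = -74 + 19 = -55 -> checks out
The whole run recomputes cleanly — no discrepancies.

no error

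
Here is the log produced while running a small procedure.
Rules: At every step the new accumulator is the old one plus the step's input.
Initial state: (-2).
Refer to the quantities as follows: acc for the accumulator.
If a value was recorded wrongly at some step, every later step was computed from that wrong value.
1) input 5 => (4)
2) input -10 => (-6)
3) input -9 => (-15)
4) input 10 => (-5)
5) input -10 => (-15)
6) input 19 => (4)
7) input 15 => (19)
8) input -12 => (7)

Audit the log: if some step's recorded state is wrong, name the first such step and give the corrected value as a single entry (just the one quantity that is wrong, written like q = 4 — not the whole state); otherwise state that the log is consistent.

step 1, acc = 3

step 1: acc = -2 + 5 = 3 -> the entry is off here
Conclusion: step 1 carries the first error; the entry should be acc = 3.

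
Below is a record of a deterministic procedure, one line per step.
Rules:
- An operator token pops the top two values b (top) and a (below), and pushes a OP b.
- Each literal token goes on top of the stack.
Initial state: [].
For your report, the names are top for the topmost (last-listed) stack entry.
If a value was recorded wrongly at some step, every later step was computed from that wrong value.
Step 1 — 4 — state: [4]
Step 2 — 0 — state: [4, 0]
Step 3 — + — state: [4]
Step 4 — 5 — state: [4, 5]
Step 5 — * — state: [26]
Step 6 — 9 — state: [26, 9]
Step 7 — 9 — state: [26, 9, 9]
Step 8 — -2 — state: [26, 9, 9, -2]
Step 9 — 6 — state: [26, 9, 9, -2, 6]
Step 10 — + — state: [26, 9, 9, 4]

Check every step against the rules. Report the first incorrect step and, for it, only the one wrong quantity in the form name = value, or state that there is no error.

step 5, top = 20

Recomputing the run from the initial state:
step 1: [4]
step 2: [4, 0]
step 3: [4]
step 4: [4, 5]
step 5: [20]
step 6: [20, 9]
step 7: [20, 9, 9]
step 8: [20, 9, 9, -2]
step 9: [20, 9, 9, -2, 6]
step 10: [20, 9, 9, 4]
The first disagreement with the record is at step 5, where the value should be top = 20.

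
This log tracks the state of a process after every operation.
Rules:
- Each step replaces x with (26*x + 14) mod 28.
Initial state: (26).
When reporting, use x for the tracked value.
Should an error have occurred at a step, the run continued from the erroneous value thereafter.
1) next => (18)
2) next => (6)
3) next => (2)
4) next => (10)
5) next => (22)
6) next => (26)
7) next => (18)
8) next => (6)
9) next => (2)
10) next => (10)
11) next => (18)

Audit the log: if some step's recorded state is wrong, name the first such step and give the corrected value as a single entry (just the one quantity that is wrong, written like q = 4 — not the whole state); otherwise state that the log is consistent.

step 11, x = 22

1. x = (26*26 + 14) mod 28 = 18 (consistent with the log)
2. x = (26*18 + 14) mod 28 = 6 (matches)
3. x = (26*6 + 14) mod 28 = 2 (same as recorded)
4. x = (26*2 + 14) mod 28 = 10 (verified)
5. x = (26*10 + 14) mod 28 = 22 (matches)
6. x = (26*22 + 14) mod 28 = 26 (verified)
7. x = (26*26 + 14) mod 28 = 18 (consistent with the log)
8. x = (26*18 + 14) mod 28 = 6 (confirmed correct)
9. x = (26*6 + 14) mod 28 = 2 (agrees with the log)
10. x = (26*2 + 14) mod 28 = 10 (checks out)
11. x = (26*10 + 14) mod 28 = 22 (the log disagrees here)
Conclusion: step 11 carries the first error; the entry should be x = 22.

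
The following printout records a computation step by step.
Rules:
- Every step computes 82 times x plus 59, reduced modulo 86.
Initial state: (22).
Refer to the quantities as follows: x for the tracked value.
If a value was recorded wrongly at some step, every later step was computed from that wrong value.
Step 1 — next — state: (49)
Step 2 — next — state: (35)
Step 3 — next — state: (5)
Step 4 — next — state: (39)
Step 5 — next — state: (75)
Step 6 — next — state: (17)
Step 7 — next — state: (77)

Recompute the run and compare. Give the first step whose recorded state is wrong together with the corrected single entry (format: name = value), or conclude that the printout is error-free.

step 1, x = 57

Recomputing the run from the initial state:
step 1: x = 57
step 2: x = 3
step 3: x = 47
step 4: x = 43
step 5: x = 59
step 6: x = 81
step 7: x = 79
The first disagreement with the printout is at step 1, where the value should be x = 57.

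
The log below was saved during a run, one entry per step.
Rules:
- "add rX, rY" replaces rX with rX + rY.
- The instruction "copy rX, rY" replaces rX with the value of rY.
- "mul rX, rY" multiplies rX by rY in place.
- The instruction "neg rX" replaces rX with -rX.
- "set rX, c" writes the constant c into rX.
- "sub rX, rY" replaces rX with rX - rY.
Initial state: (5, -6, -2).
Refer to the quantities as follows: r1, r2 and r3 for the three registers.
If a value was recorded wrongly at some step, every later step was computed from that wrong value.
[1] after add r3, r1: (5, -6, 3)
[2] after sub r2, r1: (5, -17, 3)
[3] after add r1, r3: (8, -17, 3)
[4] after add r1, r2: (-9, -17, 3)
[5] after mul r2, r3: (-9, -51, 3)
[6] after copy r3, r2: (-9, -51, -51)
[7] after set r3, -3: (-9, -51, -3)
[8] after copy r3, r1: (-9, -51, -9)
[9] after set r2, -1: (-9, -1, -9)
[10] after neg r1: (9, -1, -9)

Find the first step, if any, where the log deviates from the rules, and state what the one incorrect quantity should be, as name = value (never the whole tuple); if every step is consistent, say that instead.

step 2, r2 = -11

Recomputing the run from the initial state:
step 1: r1 = 5, r2 = -6, r3 = 3
step 2: r1 = 5, r2 = -11, r3 = 3
step 3: r1 = 8, r2 = -11, r3 = 3
step 4: r1 = -3, r2 = -11, r3 = 3
step 5: r1 = -3, r2 = -33, r3 = 3
step 6: r1 = -3, r2 = -33, r3 = -33
step 7: r1 = -3, r2 = -33, r3 = -3
step 8: r1 = -3, r2 = -33, r3 = -3
step 9: r1 = -3, r2 = -1, r3 = -3
step 10: r1 = 3, r2 = -1, r3 = -3
The first disagreement with the log is at step 2, where the value should be r2 = -11.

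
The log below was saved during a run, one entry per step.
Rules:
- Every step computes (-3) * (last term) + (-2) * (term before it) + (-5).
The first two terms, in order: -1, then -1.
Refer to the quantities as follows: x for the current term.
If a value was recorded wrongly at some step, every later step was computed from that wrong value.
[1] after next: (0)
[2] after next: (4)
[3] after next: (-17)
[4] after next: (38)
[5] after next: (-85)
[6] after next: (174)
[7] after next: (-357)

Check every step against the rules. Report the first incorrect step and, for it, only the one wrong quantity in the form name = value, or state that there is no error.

step 2, x = -3

1. x = -3*(-1) + (-2)*(-1) + (-5) = 0 (matches)
2. x = -3*(0) + (-2)*(-1) + (-5) = -3 (the recorded entry deviates here)
Conclusion: step 2 carries the first error; the entry should be x = -3.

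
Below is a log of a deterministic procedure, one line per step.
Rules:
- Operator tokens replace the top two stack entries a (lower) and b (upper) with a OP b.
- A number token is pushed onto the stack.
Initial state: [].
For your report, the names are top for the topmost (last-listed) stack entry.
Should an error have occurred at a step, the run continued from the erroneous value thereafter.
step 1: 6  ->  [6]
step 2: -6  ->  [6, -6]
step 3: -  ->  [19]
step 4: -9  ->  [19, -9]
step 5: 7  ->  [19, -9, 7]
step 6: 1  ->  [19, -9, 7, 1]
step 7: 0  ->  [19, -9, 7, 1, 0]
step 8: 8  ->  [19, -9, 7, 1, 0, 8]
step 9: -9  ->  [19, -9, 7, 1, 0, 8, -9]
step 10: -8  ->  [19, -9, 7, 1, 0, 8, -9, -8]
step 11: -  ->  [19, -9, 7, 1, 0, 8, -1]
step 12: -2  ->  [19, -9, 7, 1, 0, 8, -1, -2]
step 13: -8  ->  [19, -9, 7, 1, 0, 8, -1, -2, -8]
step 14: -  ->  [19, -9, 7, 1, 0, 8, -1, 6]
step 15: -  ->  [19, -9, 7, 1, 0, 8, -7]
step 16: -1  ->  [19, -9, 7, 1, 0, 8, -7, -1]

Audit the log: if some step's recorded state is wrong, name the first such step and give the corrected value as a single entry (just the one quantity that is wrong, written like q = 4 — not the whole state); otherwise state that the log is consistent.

step 3, top = 12

step 1: push 6: top = 6 -> no discrepancy
step 2: push -6: top = -6 -> checks out
step 3: 6 - -6 = 12 -> a discrepancy with the log
First deviation found at step 3; the corrected entry is top = 12.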